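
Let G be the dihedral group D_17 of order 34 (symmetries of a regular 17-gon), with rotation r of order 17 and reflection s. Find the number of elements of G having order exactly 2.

17

Enumerating element orders in G gives 17 elements of order 2.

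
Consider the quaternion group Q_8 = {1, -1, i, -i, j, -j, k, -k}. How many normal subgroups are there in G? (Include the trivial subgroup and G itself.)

6

G has 6 subgroups. Checking conjugation-invariance by order — order 1: 1/1 normal; order 2: 1/1 normal; order 4: 3/3 normal; order 8: 1/1 normal.
Total normal subgroups: 6.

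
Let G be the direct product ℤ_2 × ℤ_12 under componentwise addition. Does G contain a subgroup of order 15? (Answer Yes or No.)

No

15 does not divide |G| = 24, so by Lagrange no subgroup of order 15 exists.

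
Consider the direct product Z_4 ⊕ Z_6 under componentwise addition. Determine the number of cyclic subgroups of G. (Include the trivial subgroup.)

A cyclic subgroup of order d is generated by each of its φ(d) elements of order d, so the cyclic subgroups of order d number (#elements of order d)/φ(d).
Cyclic subgroups by order — order 1: 1; order 2: 3; order 3: 1; order 4: 2; order 6: 3; order 12: 2.
Total: 12.

12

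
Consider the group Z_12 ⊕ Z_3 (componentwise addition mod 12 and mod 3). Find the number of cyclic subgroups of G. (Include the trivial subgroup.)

15

Group the elements of G by the cyclic subgroup they generate; each cyclic subgroup of order d accounts for φ(d) elements.
Cyclic subgroups by order — order 1: 1; order 2: 1; order 3: 4; order 4: 1; order 6: 4; order 12: 4.
Total: 15.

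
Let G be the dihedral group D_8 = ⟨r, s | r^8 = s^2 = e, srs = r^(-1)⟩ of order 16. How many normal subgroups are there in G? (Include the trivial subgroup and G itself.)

7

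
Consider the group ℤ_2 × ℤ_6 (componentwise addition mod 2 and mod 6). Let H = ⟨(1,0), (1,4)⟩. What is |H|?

6

|⟨(1,0)⟩| = 2 and |⟨(1,4)⟩| = 6, so |H| is a multiple of lcm(2, 6) = 6 and divides |G| = 12.
Closing under the operation: H = {(0,0), (0,2), (0,4), (1,0), (1,2), (1,4)}, so |H| = 6.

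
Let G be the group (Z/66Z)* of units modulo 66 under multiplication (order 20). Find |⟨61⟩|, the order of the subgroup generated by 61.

Compute successive powers of 61 mod 66: 61, 25, 7, 31, 43, 49, 19, 37, …; 61^10 ≡ 1 (mod 66).
So |⟨61⟩| = 10.

10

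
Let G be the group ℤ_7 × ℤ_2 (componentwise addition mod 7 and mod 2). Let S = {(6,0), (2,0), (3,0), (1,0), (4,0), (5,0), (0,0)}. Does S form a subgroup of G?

|S| = 7 divides |G| = 14, consistent with Lagrange.
S contains the identity, every element's inverse is in S, and S is closed under +: it is a subgroup.
In fact S = ⟨(4,0)⟩.

Yes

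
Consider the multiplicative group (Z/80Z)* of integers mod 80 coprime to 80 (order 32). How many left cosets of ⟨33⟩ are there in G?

8

|⟨33⟩| = 4 and |G| = 32.
By Lagrange, [G : H] = |G|/|H| = 32/4 = 8.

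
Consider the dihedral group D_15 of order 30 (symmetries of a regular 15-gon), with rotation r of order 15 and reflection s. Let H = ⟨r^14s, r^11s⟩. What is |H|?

10

|⟨r^14s⟩| = 2 and |⟨r^11s⟩| = 2, so |H| is a multiple of lcm(2, 2) = 2 and divides |G| = 30.
Closing under the operation: H = {e, r^3, r^6, r^9, r^12, r^2s, r^5s, r^8s, r^11s, r^14s}, so |H| = 10.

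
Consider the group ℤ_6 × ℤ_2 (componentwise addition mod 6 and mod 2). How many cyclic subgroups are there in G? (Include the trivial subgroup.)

8

Each element a generates a cyclic subgroup ⟨a⟩; distinct elements may generate the same one (a cyclic group of order d has φ(d) generators).
Cyclic subgroups by order — order 1: 1; order 2: 3; order 3: 1; order 6: 3.
Total: 8.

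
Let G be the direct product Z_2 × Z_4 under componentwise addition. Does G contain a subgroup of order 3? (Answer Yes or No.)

No

3 does not divide |G| = 8, so by Lagrange no subgroup of order 3 exists.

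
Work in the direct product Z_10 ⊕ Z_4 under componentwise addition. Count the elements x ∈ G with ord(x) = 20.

An element (a,b) has order lcm(ord(a), ord(b)); count pairs with lcm equal to 20.
Enumerating gives 16 such elements.

16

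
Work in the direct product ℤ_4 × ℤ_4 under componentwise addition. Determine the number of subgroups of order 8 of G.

|G| = 16 and 8 | 16, so subgroups of order 8 are possible by Lagrange.
The subgroups of order 8 are: {(0,0), (0,1), (0,2), (0,3), (2,0), (2,1), (2,2), (2,3)}; {(0,0), (0,2), (1,0), (1,2), (2,0), (2,2), (3,0), (3,2)}; {(0,0), (0,2), (1,1), (1,3), (2,0), (2,2), (3,1), (3,3)}.
So G has 3 subgroups of order 8.

3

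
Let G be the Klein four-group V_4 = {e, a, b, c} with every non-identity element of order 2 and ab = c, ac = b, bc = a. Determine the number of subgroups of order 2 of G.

3

|G| = 4 and 2 | 4, so subgroups of order 2 are possible by Lagrange.
The subgroups of order 2 are: {e, a}; {e, b}; {e, c}.
So G has 3 subgroups of order 2.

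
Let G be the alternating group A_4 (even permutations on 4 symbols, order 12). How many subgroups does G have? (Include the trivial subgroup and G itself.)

10

|G| = 12, so by Lagrange every subgroup order divides 12. Divisors: 1, 2, 3, 4, 6, 12.
Subgroups by order — order 1: 1; order 2: 3; order 3: 4; order 4: 1; order 6: 0; order 12: 1.
Total: 1 + 3 + 4 + 1 + 0 + 1 = 10.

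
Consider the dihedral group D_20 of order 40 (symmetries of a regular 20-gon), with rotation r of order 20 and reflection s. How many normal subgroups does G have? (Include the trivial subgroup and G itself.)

G has 48 subgroups. Checking conjugation-invariance by order — order 1: 1/1 normal; order 2: 1/21 normal; order 4: 1/11 normal; order 5: 1/1 normal; order 8: 0/5 normal; order 10: 1/5 normal; order 20: 3/3 normal; order 40: 1/1 normal.
Total normal subgroups: 9.

9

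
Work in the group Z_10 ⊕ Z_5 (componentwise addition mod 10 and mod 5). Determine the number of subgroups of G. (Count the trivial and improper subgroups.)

16

|G| = 50, so by Lagrange every subgroup order divides 50. Divisors: 1, 2, 5, 10, 25, 50.
Subgroups by order — order 1: 1; order 2: 1; order 5: 6; order 10: 6; order 25: 1; order 50: 1.
Total: 1 + 1 + 6 + 6 + 1 + 1 = 16.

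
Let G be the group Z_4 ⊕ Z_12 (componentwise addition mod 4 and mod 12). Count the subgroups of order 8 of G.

|G| = 48 and 8 | 48, so subgroups of order 8 are possible by Lagrange.
The subgroups of order 8 are: {(0,0), (0,3), (0,6), (0,9), (2,0), (2,3), (2,6), (2,9)}; {(0,0), (0,6), (1,0), (1,6), (2,0), (2,6), (3,0), (3,6)}; {(0,0), (0,6), (1,3), (1,9), (2,0), (2,6), (3,3), (3,9)}.
So G has 3 subgroups of order 8.

3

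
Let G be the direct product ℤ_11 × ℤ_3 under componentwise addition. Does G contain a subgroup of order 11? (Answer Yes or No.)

Yes

11 | 33. A subgroup of order 11 is {(0,0), (1,0), (2,0), (3,0), (4,0), (5,0), (6,0), (7,0), (8,0), (9,0), (10,0)}.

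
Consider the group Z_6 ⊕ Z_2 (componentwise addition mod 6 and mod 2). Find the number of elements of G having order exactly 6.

6

An element (a,b) has order lcm(ord(a), ord(b)); count pairs with lcm equal to 6.
Enumerating gives 6 such elements.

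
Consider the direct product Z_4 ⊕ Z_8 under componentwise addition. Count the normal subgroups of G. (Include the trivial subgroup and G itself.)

22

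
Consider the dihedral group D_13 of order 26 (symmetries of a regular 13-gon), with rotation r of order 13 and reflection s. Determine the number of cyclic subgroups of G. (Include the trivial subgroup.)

Each element a generates a cyclic subgroup ⟨a⟩; distinct elements may generate the same one (a cyclic group of order d has φ(d) generators).
Cyclic subgroups by order — order 1: 1; order 2: 13; order 13: 1.
Total: 15.

15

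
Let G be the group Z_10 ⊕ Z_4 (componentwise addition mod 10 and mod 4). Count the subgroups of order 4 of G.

3

|G| = 40 and 4 | 40, so subgroups of order 4 are possible by Lagrange.
The subgroups of order 4 are: {(0,0), (0,1), (0,2), (0,3)}; {(0,0), (0,2), (5,0), (5,2)}; {(0,0), (0,2), (5,1), (5,3)}.
So G has 3 subgroups of order 4.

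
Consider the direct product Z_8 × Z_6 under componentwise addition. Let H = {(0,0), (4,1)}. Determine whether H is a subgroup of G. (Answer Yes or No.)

No

(4,1) ∈ H but its inverse (4,5) ∉ H, so H is not a subgroup.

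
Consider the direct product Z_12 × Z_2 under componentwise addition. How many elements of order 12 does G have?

8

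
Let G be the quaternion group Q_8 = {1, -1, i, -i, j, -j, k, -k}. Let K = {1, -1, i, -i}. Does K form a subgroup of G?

|K| = 4 divides |G| = 8, consistent with Lagrange.
K contains the identity, every element's inverse is in K, and K is closed under ·: it is a subgroup.
In fact K = ⟨-i⟩.

Yes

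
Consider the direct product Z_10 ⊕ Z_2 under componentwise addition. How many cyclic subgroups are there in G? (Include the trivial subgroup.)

8

Group the elements of G by the cyclic subgroup they generate; each cyclic subgroup of order d accounts for φ(d) elements.
Cyclic subgroups by order — order 1: 1; order 2: 3; order 5: 1; order 10: 3.
Total: 8.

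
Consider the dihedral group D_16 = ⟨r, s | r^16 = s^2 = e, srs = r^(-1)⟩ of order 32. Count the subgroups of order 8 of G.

5

|G| = 32 and 8 | 32, so subgroups of order 8 are possible by Lagrange.
The subgroups of order 8 are: {e, r^2, r^4, r^6, r^8, r^10, r^12, r^14}; {e, r^4, r^8, r^12, r^2s, r^6s, r^10s, r^14s}; {e, r^4, r^8, r^12, r^3s, r^7s, r^11s, r^15s}; {e, r^4, r^8, r^12, s, r^4s, r^8s, r^12s}; … (5 in all).
So G has 5 subgroups of order 8.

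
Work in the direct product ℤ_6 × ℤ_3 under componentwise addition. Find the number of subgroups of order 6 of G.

4

|G| = 18 and 6 | 18, so subgroups of order 6 are possible by Lagrange.
The subgroups of order 6 are: {(0,0), (0,1), (0,2), (3,0), (3,1), (3,2)}; {(0,0), (1,0), (2,0), (3,0), (4,0), (5,0)}; {(0,0), (1,1), (2,2), (3,0), (4,1), (5,2)}; {(0,0), (1,2), (2,1), (3,0), (4,2), (5,1)}.
So G has 4 subgroups of order 6.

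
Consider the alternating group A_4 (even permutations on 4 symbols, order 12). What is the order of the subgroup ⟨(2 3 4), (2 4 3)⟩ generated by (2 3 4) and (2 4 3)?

|⟨(2 3 4)⟩| = 3 and |⟨(2 4 3)⟩| = 3, so |H| is a multiple of lcm(3, 3) = 3 and divides |G| = 12.
Closing under the operation: H = {e, (2 3 4), (2 4 3)}, so |H| = 3.

3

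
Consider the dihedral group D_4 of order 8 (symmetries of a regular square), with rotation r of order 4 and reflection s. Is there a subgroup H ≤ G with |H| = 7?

7 does not divide |G| = 8, so by Lagrange no subgroup of order 7 exists.

No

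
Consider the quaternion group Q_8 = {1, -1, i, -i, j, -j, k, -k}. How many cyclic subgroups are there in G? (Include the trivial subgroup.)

5

Group the elements of G by the cyclic subgroup they generate; each cyclic subgroup of order d accounts for φ(d) elements.
Cyclic subgroups by order — order 1: 1; order 2: 1; order 4: 3.
Total: 5.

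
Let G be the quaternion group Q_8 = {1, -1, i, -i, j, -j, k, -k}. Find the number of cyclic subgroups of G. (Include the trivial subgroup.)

5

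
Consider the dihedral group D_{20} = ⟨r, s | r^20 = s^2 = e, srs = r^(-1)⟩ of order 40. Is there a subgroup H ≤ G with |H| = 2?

Yes

2 | 40. A subgroup of order 2 is {e, r^10}.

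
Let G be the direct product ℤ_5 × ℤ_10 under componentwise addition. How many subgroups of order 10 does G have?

|G| = 50 and 10 | 50, so subgroups of order 10 are possible by Lagrange.
The subgroups of order 10 are: {(0,0), (0,1), (0,2), (0,3), (0,4), (0,5), (0,6), (0,7), (0,8), (0,9)}; {(0,0), (0,5), (1,0), (1,5), (2,0), (2,5), (3,0), (3,5), (4,0), (4,5)}; {(0,0), (0,5), (1,1), (1,6), (2,2), (2,7), (3,3), (3,8), (4,4), (4,9)}; {(0,0), (0,5), (1,2), (1,7), (2,4), (2,9), (3,1), (3,6), (4,3), (4,8)}; … (6 in all).
So G has 6 subgroups of order 10.

6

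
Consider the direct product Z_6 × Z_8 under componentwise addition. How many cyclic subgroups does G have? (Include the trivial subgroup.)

16

Group the elements of G by the cyclic subgroup they generate; each cyclic subgroup of order d accounts for φ(d) elements.
Cyclic subgroups by order — order 1: 1; order 2: 3; order 3: 1; order 4: 2; order 6: 3; order 8: 2; order 12: 2; order 24: 2.
Total: 16.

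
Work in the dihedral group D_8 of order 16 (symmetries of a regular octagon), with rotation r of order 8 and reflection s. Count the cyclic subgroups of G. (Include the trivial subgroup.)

12

Group the elements of G by the cyclic subgroup they generate; each cyclic subgroup of order d accounts for φ(d) elements.
Cyclic subgroups by order — order 1: 1; order 2: 9; order 4: 1; order 8: 1.
Total: 12.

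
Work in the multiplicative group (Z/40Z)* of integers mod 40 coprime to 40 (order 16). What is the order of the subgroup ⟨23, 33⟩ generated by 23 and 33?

|⟨23⟩| = 4 and |⟨33⟩| = 4, so |H| is a multiple of lcm(4, 4) = 4 and divides |G| = 16.
Closing under the operation: H = {1, 7, 9, 17, 23, 31, 33, 39}, so |H| = 8.

8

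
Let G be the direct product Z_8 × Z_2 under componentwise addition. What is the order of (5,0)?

The order of (5,0) in Z_8 × Z_2 is lcm(ord(5) in Z_8, ord(0) in Z_2).
ord(5) = 8 and ord(0) = 1, so |⟨(5,0)⟩| = lcm(8, 1) = 8.

8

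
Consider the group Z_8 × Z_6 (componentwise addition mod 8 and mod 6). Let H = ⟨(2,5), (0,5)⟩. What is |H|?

24

|⟨(2,5)⟩| = 12 and |⟨(0,5)⟩| = 6, so |H| is a multiple of lcm(12, 6) = 12 and divides |G| = 48.
Closing under the operation: H = {(0,0), (0,1), (0,2), (0,3), (0,4), (0,5), (2,0), (2,1), (2,2), (2,3), (2,4), (2,5), (4,0), (4,1), (4,2), (4,3), (4,4), (4,5), (6,0), (6,1), (6,2), (6,3), (6,4), (6,5)}, so |H| = 24.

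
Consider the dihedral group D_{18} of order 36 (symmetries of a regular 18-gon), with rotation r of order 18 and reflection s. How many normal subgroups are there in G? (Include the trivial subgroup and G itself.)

9

G has 45 subgroups. Checking conjugation-invariance by order — order 1: 1/1 normal; order 2: 1/19 normal; order 3: 1/1 normal; order 4: 0/9 normal; order 6: 1/7 normal; order 9: 1/1 normal; order 12: 0/3 normal; order 18: 3/3 normal; order 36: 1/1 normal.
Total normal subgroups: 9.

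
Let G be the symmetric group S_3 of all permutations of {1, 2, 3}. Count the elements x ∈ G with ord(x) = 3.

2

The elements of order 3 are: (1 2 3), (1 3 2).
That's 2.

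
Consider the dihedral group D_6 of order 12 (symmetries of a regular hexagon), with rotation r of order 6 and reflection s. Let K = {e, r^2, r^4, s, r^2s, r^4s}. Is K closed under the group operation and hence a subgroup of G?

Yes

|K| = 6 divides |G| = 12, consistent with Lagrange.
K contains the identity, every element's inverse is in K, and K is closed under ·: it is a subgroup.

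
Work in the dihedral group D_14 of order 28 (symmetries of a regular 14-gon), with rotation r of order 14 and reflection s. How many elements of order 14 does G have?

The elements of order 14 are: r, r^3, r^5, r^9, r^11, r^13.
That's 6.

6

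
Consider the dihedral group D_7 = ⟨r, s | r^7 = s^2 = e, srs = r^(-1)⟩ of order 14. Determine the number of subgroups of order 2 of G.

7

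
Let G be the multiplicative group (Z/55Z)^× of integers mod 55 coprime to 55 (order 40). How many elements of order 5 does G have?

The elements of order 5 are: 16, 26, 31, 36.
That's 4.

4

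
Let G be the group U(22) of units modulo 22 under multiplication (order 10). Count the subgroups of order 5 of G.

|G| = 10 and 5 | 10, so subgroups of order 5 are possible by Lagrange.
The subgroups of order 5 are: {1, 3, 5, 9, 15}.
So G has 1 subgroup of order 5.

1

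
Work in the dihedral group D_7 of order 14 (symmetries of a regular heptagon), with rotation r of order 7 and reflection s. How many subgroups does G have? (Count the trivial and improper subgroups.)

10

|G| = 14, so by Lagrange every subgroup order divides 14. Divisors: 1, 2, 7, 14.
Subgroups by order — order 1: 1; order 2: 7; order 7: 1; order 14: 1.
Total: 1 + 7 + 1 + 1 = 10.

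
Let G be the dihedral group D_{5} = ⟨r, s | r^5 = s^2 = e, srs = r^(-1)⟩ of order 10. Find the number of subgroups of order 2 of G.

|G| = 10 and 2 | 10, so subgroups of order 2 are possible by Lagrange.
The subgroups of order 2 are: {e, r^2s}; {e, r^3s}; {e, r^4s}; {e, rs}; … (5 in all).
So G has 5 subgroups of order 2.

5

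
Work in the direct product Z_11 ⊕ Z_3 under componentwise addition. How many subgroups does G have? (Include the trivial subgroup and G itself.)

4

|G| = 33, so by Lagrange every subgroup order divides 33. Divisors: 1, 3, 11, 33.
Subgroups by order — order 1: 1; order 3: 1; order 11: 1; order 33: 1.
Total: 1 + 1 + 1 + 1 = 4.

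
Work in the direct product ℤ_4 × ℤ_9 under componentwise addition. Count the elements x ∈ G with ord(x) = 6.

2

An element (a,b) has order lcm(ord(a), ord(b)); count pairs with lcm equal to 6.
Enumerating gives 2 such elements.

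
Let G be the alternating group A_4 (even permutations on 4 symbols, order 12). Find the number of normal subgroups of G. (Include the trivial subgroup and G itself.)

3

G has 10 subgroups. Checking conjugation-invariance by order — order 1: 1/1 normal; order 2: 0/3 normal; order 3: 0/4 normal; order 4: 1/1 normal; order 12: 1/1 normal.
Total normal subgroups: 3.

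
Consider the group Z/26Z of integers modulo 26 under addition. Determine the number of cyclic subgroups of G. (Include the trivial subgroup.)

Each element a generates a cyclic subgroup ⟨a⟩; distinct elements may generate the same one (a cyclic group of order d has φ(d) generators).
Cyclic subgroups by order — order 1: 1; order 2: 1; order 13: 1; order 26: 1.
Total: 4.

4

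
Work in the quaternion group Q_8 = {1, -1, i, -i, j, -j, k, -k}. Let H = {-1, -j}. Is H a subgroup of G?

No

The identity 1 ∉ H, so H is not a subgroup.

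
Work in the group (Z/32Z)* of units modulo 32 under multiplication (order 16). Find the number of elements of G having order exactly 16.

No element of G has order 16 (even though 16 | 16).

0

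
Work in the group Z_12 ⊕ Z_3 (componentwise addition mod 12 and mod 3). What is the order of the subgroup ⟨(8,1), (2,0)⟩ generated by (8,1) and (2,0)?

18

|⟨(8,1)⟩| = 3 and |⟨(2,0)⟩| = 6, so |H| is a multiple of lcm(3, 6) = 6 and divides |G| = 36.
Closing under the operation: H = {(0,0), (0,1), (0,2), (2,0), (2,1), (2,2), (4,0), (4,1), (4,2), (6,0), (6,1), (6,2), (8,0), (8,1), (8,2), (10,0), (10,1), (10,2)}, so |H| = 18.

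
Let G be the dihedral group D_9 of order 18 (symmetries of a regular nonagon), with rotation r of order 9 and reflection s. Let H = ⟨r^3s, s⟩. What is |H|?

6

|⟨r^3s⟩| = 2 and |⟨s⟩| = 2, so |H| is a multiple of lcm(2, 2) = 2 and divides |G| = 18.
Closing under the operation: H = {e, r^3, r^6, s, r^3s, r^6s}, so |H| = 6.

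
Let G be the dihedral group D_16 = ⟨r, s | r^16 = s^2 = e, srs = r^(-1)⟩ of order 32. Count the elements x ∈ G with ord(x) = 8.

4

The elements of order 8 are: r^2, r^6, r^10, r^14.
That's 4.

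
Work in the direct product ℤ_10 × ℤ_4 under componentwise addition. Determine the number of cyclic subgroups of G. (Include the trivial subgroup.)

Group the elements of G by the cyclic subgroup they generate; each cyclic subgroup of order d accounts for φ(d) elements.
Cyclic subgroups by order — order 1: 1; order 2: 3; order 4: 2; order 5: 1; order 10: 3; order 20: 2.
Total: 12.

12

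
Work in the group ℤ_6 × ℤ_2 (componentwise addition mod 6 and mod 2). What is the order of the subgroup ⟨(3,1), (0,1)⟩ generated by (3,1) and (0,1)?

4

|⟨(3,1)⟩| = 2 and |⟨(0,1)⟩| = 2, so |H| is a multiple of lcm(2, 2) = 2 and divides |G| = 12.
Closing under the operation: H = {(0,0), (0,1), (3,0), (3,1)}, so |H| = 4.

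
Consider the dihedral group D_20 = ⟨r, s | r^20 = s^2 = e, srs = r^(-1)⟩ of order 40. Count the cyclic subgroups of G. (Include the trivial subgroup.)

Each element a generates a cyclic subgroup ⟨a⟩; distinct elements may generate the same one (a cyclic group of order d has φ(d) generators).
Cyclic subgroups by order — order 1: 1; order 2: 21; order 4: 1; order 5: 1; order 10: 1; order 20: 1.
Total: 26.

26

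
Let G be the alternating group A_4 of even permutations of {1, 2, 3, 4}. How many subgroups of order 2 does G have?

|G| = 12 and 2 | 12, so subgroups of order 2 are possible by Lagrange.
The subgroups of order 2 are: {e, (1 2)(3 4)}; {e, (1 3)(2 4)}; {e, (1 4)(2 3)}.
So G has 3 subgroups of order 2.

3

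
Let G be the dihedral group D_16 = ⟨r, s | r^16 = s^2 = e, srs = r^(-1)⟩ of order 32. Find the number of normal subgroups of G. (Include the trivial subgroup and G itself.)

G has 36 subgroups. Checking conjugation-invariance by order — order 1: 1/1 normal; order 2: 1/17 normal; order 4: 1/9 normal; order 8: 1/5 normal; order 16: 3/3 normal; order 32: 1/1 normal.
Total normal subgroups: 8.

8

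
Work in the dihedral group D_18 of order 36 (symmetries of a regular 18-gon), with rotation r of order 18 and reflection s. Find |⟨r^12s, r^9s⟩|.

12

|⟨r^12s⟩| = 2 and |⟨r^9s⟩| = 2, so |H| is a multiple of lcm(2, 2) = 2 and divides |G| = 36.
Closing under the operation: H = {e, r^3, r^6, r^9, r^12, r^15, s, r^3s, r^6s, r^9s, r^12s, r^15s}, so |H| = 12.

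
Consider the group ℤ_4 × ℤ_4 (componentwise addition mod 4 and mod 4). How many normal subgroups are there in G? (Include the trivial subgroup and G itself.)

15

G is abelian, so every subgroup is normal.
G has 15 subgroups in total, hence 15 normal subgroups.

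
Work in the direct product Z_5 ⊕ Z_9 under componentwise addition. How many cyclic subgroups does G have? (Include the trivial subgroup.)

Each element a generates a cyclic subgroup ⟨a⟩; distinct elements may generate the same one (a cyclic group of order d has φ(d) generators).
Cyclic subgroups by order — order 1: 1; order 3: 1; order 5: 1; order 9: 1; order 15: 1; order 45: 1.
Total: 6.

6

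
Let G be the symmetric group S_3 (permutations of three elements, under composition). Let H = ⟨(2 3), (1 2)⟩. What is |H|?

|⟨(2 3)⟩| = 2 and |⟨(1 2)⟩| = 2, so |H| is a multiple of lcm(2, 2) = 2 and divides |G| = 6.
Closing {(2 3), (1 2)} under the group operation gives all of G, so |H| = 6.

6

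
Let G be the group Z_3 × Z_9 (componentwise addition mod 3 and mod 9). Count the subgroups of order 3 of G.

4

|G| = 27 and 3 | 27, so subgroups of order 3 are possible by Lagrange.
The subgroups of order 3 are: {(0,0), (0,3), (0,6)}; {(0,0), (1,0), (2,0)}; {(0,0), (1,3), (2,6)}; {(0,0), (1,6), (2,3)}.
So G has 4 subgroups of order 3.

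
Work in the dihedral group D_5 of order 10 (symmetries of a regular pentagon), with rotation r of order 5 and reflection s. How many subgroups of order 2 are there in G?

5

|G| = 10 and 2 | 10, so subgroups of order 2 are possible by Lagrange.
The subgroups of order 2 are: {e, r^2s}; {e, r^3s}; {e, r^4s}; {e, rs}; … (5 in all).
So G has 5 subgroups of order 2.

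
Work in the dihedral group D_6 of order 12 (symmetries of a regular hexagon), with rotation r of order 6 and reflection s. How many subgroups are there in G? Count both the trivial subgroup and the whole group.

|G| = 12, so by Lagrange every subgroup order divides 12. Divisors: 1, 2, 3, 4, 6, 12.
Subgroups by order — order 1: 1; order 2: 7; order 3: 1; order 4: 3; order 6: 3; order 12: 1.
Total: 1 + 7 + 1 + 3 + 3 + 1 = 16.

16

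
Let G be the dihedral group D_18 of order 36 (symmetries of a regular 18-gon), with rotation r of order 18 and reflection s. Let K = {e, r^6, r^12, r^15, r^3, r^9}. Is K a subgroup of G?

Yes

|K| = 6 divides |G| = 36, consistent with Lagrange.
K contains the identity, every element's inverse is in K, and K is closed under ·: it is a subgroup.
In fact K = ⟨r^15⟩.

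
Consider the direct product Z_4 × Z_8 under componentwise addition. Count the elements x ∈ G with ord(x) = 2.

3

An element (a,b) has order lcm(ord(a), ord(b)); count pairs with lcm equal to 2.
Enumerating gives 3 such elements.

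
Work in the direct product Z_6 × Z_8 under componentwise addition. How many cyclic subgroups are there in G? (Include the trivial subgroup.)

Group the elements of G by the cyclic subgroup they generate; each cyclic subgroup of order d accounts for φ(d) elements.
Cyclic subgroups by order — order 1: 1; order 2: 3; order 3: 1; order 4: 2; order 6: 3; order 8: 2; order 12: 2; order 24: 2.
Total: 16.

16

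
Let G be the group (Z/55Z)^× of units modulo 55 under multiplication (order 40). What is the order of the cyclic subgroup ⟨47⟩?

Compute successive powers of 47 mod 55: 47, 9, 38, 26, 12, 14, 53, 16, …; 47^20 ≡ 1 (mod 55).
So |⟨47⟩| = 20.

20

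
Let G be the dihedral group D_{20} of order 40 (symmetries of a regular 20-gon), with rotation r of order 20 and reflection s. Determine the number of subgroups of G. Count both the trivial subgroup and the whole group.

48

|G| = 40, so by Lagrange every subgroup order divides 40. Divisors: 1, 2, 4, 5, 8, 10, 20, 40.
Subgroups by order — order 1: 1; order 2: 21; order 4: 11; order 5: 1; order 8: 5; order 10: 5; order 20: 3; order 40: 1.
Total: 1 + 21 + 11 + 1 + 5 + 5 + 3 + 1 = 48.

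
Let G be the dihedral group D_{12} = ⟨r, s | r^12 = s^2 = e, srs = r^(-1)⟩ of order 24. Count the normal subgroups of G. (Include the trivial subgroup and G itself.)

G has 34 subgroups. Checking conjugation-invariance by order — order 1: 1/1 normal; order 2: 1/13 normal; order 3: 1/1 normal; order 4: 1/7 normal; order 6: 1/5 normal; order 8: 0/3 normal; order 12: 3/3 normal; order 24: 1/1 normal.
Total normal subgroups: 9.

9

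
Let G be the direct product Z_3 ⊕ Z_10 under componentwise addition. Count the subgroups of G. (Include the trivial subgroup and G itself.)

|G| = 30, so by Lagrange every subgroup order divides 30. Divisors: 1, 2, 3, 5, 6, 10, 15, 30.
Subgroups by order — order 1: 1; order 2: 1; order 3: 1; order 5: 1; order 6: 1; order 10: 1; order 15: 1; order 30: 1.
Total: 1 + 1 + 1 + 1 + 1 + 1 + 1 + 1 = 8.

8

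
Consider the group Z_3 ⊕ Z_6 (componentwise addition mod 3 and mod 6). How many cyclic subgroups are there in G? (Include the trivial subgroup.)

10

Group the elements of G by the cyclic subgroup they generate; each cyclic subgroup of order d accounts for φ(d) elements.
Cyclic subgroups by order — order 1: 1; order 2: 1; order 3: 4; order 6: 4.
Total: 10.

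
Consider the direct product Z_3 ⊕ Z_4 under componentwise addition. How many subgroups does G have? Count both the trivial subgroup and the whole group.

|G| = 12, so by Lagrange every subgroup order divides 12. Divisors: 1, 2, 3, 4, 6, 12.
Subgroups by order — order 1: 1; order 2: 1; order 3: 1; order 4: 1; order 6: 1; order 12: 1.
Total: 1 + 1 + 1 + 1 + 1 + 1 = 6.

6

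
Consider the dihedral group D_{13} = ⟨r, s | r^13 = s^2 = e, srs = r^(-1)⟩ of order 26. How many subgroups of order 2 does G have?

13

|G| = 26 and 2 | 26, so subgroups of order 2 are possible by Lagrange.
The subgroups of order 2 are: {e, r^10s}; {e, r^11s}; {e, r^12s}; {e, r^2s}; … (13 in all).
So G has 13 subgroups of order 2.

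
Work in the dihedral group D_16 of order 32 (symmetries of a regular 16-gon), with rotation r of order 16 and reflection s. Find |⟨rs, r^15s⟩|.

|⟨rs⟩| = 2 and |⟨r^15s⟩| = 2, so |H| is a multiple of lcm(2, 2) = 2 and divides |G| = 32.
Closing under the operation: H = {e, r^2, r^4, r^6, r^8, r^10, r^12, r^14, rs, r^3s, r^5s, r^7s, r^9s, r^11s, r^13s, r^15s}, so |H| = 16.

16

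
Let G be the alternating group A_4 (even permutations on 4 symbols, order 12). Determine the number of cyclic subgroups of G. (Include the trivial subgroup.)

8

A cyclic subgroup of order d is generated by each of its φ(d) elements of order d, so the cyclic subgroups of order d number (#elements of order d)/φ(d).
Cyclic subgroups by order — order 1: 1; order 2: 3; order 3: 4.
Total: 8.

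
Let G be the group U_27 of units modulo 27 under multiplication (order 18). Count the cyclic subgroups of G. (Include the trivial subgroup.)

6

A cyclic subgroup of order d is generated by each of its φ(d) elements of order d, so the cyclic subgroups of order d number (#elements of order d)/φ(d).
Cyclic subgroups by order — order 1: 1; order 2: 1; order 3: 1; order 6: 1; order 9: 1; order 18: 1.
Total: 6.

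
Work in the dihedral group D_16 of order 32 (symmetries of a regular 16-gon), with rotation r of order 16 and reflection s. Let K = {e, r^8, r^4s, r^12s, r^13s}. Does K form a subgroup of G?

No

|K| = 5 does not divide |G| = 32, so by Lagrange K is not a subgroup.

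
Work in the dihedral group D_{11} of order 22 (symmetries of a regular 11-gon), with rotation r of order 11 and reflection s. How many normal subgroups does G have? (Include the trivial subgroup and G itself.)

3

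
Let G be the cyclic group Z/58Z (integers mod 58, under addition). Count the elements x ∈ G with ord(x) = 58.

28

In a cyclic group of order 58, the number of elements of order d (for d | 58) is φ(d).
φ(58) = 28.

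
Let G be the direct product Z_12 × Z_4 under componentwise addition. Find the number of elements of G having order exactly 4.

12

An element (a,b) has order lcm(ord(a), ord(b)); count pairs with lcm equal to 4.
Enumerating gives 12 such elements.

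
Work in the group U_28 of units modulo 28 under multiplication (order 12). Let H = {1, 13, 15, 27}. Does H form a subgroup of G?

Yes

|H| = 4 divides |G| = 12, consistent with Lagrange.
H contains the identity, every element's inverse is in H, and H is closed under ·: it is a subgroup.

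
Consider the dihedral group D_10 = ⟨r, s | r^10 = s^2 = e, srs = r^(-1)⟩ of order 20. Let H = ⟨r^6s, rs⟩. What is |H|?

|⟨r^6s⟩| = 2 and |⟨rs⟩| = 2, so |H| is a multiple of lcm(2, 2) = 2 and divides |G| = 20.
Closing under the operation: H = {e, r^5, rs, r^6s}, so |H| = 4.

4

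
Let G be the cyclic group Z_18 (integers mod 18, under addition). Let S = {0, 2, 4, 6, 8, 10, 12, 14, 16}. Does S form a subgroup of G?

Yes

|S| = 9 divides |G| = 18, consistent with Lagrange.
S contains the identity, every element's inverse is in S, and S is closed under +: it is a subgroup.
In fact S = ⟨2⟩.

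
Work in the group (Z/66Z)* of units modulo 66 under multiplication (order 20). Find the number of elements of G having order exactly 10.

12

Enumerating element orders in G gives 12 elements of order 10.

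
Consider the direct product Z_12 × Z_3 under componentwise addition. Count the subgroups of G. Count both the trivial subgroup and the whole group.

18

|G| = 36, so by Lagrange every subgroup order divides 36. Divisors: 1, 2, 3, 4, 6, 9, 12, 18, 36.
Subgroups by order — order 1: 1; order 2: 1; order 3: 4; order 4: 1; order 6: 4; order 9: 1; order 12: 4; order 18: 1; order 36: 1.
Total: 1 + 1 + 4 + 1 + 4 + 1 + 4 + 1 + 1 = 18.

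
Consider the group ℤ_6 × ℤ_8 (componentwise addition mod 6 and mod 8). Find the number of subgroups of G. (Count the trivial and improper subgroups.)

22

|G| = 48, so by Lagrange every subgroup order divides 48. Divisors: 1, 2, 3, 4, 6, 8, 12, 16, 24, 48.
Subgroups by order — order 1: 1; order 2: 3; order 3: 1; order 4: 3; order 6: 3; order 8: 3; order 12: 3; order 16: 1; order 24: 3; order 48: 1.
Total: 1 + 3 + 1 + 3 + 3 + 3 + 3 + 1 + 3 + 1 = 22.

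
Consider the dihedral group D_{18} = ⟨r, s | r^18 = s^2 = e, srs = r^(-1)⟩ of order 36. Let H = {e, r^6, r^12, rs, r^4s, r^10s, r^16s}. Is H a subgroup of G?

|H| = 7 does not divide |G| = 36, so by Lagrange H is not a subgroup.

No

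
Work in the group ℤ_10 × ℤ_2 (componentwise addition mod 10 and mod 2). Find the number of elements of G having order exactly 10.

An element (a,b) has order lcm(ord(a), ord(b)); count pairs with lcm equal to 10.
Enumerating gives 12 such elements.

12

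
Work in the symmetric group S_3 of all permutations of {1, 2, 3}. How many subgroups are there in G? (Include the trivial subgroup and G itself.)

|G| = 6, so by Lagrange every subgroup order divides 6. Divisors: 1, 2, 3, 6.
Subgroups by order — order 1: 1; order 2: 3; order 3: 1; order 6: 1.
Total: 1 + 3 + 1 + 1 = 6.

6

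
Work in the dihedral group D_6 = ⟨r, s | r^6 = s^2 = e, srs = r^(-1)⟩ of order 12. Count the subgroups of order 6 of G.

3

|G| = 12 and 6 | 12, so subgroups of order 6 are possible by Lagrange.
The subgroups of order 6 are: {e, r, r^2, r^3, r^4, r^5}; {e, r^2, r^4, s, r^2s, r^4s}; {e, r^2, r^4, rs, r^3s, r^5s}.
So G has 3 subgroups of order 6.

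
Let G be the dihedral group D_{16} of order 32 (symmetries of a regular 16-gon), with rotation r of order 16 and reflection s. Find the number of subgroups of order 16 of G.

|G| = 32 and 16 | 32, so subgroups of order 16 are possible by Lagrange.
The subgroups of order 16 are: {e, r, r^2, r^3, r^4, r^5, r^6, r^7, r^8, r^9, r^10, r^11, r^12, r^13, r^14, r^15}; {e, r^2, r^4, r^6, r^8, r^10, r^12, r^14, s, r^2s, r^4s, r^6s, r^8s, r^10s, r^12s, r^14s}; {e, r^2, r^4, r^6, r^8, r^10, r^12, r^14, rs, r^3s, r^5s, r^7s, r^9s, r^11s, r^13s, r^15s}.
So G has 3 subgroups of order 16.

3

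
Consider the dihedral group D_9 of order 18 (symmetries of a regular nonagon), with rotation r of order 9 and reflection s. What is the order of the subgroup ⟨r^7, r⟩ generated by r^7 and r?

9

|⟨r^7⟩| = 9 and |⟨r⟩| = 9, so |H| is a multiple of lcm(9, 9) = 9 and divides |G| = 18.
Closing under the operation: H = {e, r, r^2, r^3, r^4, r^5, r^6, r^7, r^8}, so |H| = 9.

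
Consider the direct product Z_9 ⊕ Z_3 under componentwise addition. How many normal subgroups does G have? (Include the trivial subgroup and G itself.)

10

G is abelian, so every subgroup is normal.
G has 10 subgroups in total, hence 10 normal subgroups.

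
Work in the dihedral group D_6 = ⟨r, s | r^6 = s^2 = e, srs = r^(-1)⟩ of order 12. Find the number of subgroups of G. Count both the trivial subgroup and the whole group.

|G| = 12, so by Lagrange every subgroup order divides 12. Divisors: 1, 2, 3, 4, 6, 12.
Subgroups by order — order 1: 1; order 2: 7; order 3: 1; order 4: 3; order 6: 3; order 12: 1.
Total: 1 + 7 + 1 + 3 + 3 + 1 = 16.

16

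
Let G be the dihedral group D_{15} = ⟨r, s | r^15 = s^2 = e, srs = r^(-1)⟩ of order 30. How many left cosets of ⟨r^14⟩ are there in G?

2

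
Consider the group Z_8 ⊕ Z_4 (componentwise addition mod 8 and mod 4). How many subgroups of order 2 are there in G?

3

|G| = 32 and 2 | 32, so subgroups of order 2 are possible by Lagrange.
The subgroups of order 2 are: {(0,0), (0,2)}; {(0,0), (4,0)}; {(0,0), (4,2)}.
So G has 3 subgroups of order 2.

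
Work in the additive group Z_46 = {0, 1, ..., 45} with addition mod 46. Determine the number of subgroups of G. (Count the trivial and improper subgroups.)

4

A cyclic group of order 46 has exactly one subgroup for each divisor of 46.
Divisors of 46: 1, 2, 23, 46.
So Z_46 has 4 subgroups.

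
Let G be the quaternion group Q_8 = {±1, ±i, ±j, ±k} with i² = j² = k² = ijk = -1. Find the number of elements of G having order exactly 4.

6

The elements of order 4 are: i, -i, j, -j, k, -k.
That's 6.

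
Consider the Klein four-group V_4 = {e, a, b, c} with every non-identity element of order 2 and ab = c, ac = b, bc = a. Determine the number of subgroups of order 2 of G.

|G| = 4 and 2 | 4, so subgroups of order 2 are possible by Lagrange.
The subgroups of order 2 are: {e, a}; {e, b}; {e, c}.
So G has 3 subgroups of order 2.

3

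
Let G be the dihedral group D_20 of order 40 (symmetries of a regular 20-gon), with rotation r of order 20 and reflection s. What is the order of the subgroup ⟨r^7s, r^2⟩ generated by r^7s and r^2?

20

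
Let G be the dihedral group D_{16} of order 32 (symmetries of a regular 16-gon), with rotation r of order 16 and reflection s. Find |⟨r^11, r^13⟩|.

|⟨r^11⟩| = 16 and |⟨r^13⟩| = 16, so |H| is a multiple of lcm(16, 16) = 16 and divides |G| = 32.
Closing under the operation: H = {e, r, r^2, r^3, r^4, r^5, r^6, r^7, r^8, r^9, r^10, r^11, r^12, r^13, r^14, r^15}, so |H| = 16.

16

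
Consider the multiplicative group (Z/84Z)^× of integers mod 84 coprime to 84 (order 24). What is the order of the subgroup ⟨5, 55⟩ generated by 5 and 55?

12

|⟨5⟩| = 6 and |⟨55⟩| = 2, so |H| is a multiple of lcm(6, 2) = 6 and divides |G| = 24.
Closing under the operation: H = {1, 5, 11, 17, 19, 23, 25, 31, 37, 41, 55, 71}, so |H| = 12.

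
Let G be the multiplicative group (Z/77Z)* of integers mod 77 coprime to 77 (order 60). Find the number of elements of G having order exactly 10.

12

Enumerating element orders in G gives 12 elements of order 10.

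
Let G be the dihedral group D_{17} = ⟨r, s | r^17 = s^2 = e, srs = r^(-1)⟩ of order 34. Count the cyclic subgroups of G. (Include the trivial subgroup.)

19

Each element a generates a cyclic subgroup ⟨a⟩; distinct elements may generate the same one (a cyclic group of order d has φ(d) generators).
Cyclic subgroups by order — order 1: 1; order 2: 17; order 17: 1.
Total: 19.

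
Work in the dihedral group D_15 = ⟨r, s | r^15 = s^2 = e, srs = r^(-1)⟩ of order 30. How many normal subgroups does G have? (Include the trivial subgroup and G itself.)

G has 28 subgroups. Checking conjugation-invariance by order — order 1: 1/1 normal; order 2: 0/15 normal; order 3: 1/1 normal; order 5: 1/1 normal; order 6: 0/5 normal; order 10: 0/3 normal; order 15: 1/1 normal; order 30: 1/1 normal.
Total normal subgroups: 5.

5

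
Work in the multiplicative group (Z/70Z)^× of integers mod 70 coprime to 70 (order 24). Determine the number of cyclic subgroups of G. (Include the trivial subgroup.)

12

A cyclic subgroup of order d is generated by each of its φ(d) elements of order d, so the cyclic subgroups of order d number (#elements of order d)/φ(d).
Cyclic subgroups by order — order 1: 1; order 2: 3; order 3: 1; order 4: 2; order 6: 3; order 12: 2.
Total: 12.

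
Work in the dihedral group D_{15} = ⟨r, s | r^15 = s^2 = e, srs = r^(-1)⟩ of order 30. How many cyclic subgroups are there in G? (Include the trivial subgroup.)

A cyclic subgroup of order d is generated by each of its φ(d) elements of order d, so the cyclic subgroups of order d number (#elements of order d)/φ(d).
Cyclic subgroups by order — order 1: 1; order 2: 15; order 3: 1; order 5: 1; order 15: 1.
Total: 19.

19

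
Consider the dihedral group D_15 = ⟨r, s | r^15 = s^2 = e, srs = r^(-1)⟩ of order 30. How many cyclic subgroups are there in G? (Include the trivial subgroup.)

19

A cyclic subgroup of order d is generated by each of its φ(d) elements of order d, so the cyclic subgroups of order d number (#elements of order d)/φ(d).
Cyclic subgroups by order — order 1: 1; order 2: 15; order 3: 1; order 5: 1; order 15: 1.
Total: 19.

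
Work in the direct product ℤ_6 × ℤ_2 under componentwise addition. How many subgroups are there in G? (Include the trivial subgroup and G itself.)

|G| = 12, so by Lagrange every subgroup order divides 12. Divisors: 1, 2, 3, 4, 6, 12.
Subgroups by order — order 1: 1; order 2: 3; order 3: 1; order 4: 1; order 6: 3; order 12: 1.
Total: 1 + 3 + 1 + 1 + 3 + 1 = 10.

10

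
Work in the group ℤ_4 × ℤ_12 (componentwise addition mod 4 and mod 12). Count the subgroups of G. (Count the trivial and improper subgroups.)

30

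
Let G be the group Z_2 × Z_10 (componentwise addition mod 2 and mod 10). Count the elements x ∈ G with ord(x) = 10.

12

An element (a,b) has order lcm(ord(a), ord(b)); count pairs with lcm equal to 10.
Enumerating gives 12 such elements.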